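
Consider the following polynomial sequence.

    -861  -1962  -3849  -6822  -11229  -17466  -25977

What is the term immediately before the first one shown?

-294

D1: -1101  -1887  -2973  -4407  -6237  -8511
D2: -786  -1086  -1434  -1830  -2274
D3: -300  -348  -396  -444
D4: -48  -48  -48
The fourth differences are constant at -48.
Work back: -300 + 48 = -252;  -786 + 252 = -534;  -1101 + 534 = -567;  -861 + 567 = -294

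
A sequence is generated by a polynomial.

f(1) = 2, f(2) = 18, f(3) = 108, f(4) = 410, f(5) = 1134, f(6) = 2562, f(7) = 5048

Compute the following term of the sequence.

9018

D1: 16, 90, 302, 724, 1428, 2486
D2: 74, 212, 422, 704, 1058
D3: 138, 210, 282, 354
D4: 72, 72, 72
Constant fourth difference = 72, so extend:
354 + 72 = 426;  1058 + 426 = 1484;  2486 + 1484 = 3970;  5048 + 3970 = 9018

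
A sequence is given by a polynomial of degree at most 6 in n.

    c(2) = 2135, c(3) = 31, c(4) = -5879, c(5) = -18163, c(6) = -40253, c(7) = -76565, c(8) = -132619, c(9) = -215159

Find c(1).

2257

Δ: -2104  -5910  -12284  -22090  -36312  -56054  -82540
Δ²: -3806  -6374  -9806  -14222  -19742  -26486
Δ³: -2568  -3432  -4416  -5520  -6744
Δ⁴: -864  -984  -1104  -1224
Δ⁵: -120  -120  -120
The fifth differences are constant at -120.
Work back: -864 + 120 = -744;  -2568 + 744 = -1824;  -3806 + 1824 = -1982;  -2104 + 1982 = -122;  2135 + 122 = 2257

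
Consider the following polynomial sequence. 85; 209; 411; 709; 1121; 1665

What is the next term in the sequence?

Δ: 124, 202, 298, 412, 544
Δ²: 78, 96, 114, 132
Δ³: 18, 18, 18
Constant third difference = 18, so extend:
132 + 18 = 150;  544 + 150 = 694;  1665 + 694 = 2359

2359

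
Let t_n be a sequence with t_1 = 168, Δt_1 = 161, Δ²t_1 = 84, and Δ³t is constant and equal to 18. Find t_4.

921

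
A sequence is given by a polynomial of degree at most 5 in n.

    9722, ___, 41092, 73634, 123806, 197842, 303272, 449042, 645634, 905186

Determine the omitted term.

21122

Using the last 8 terms:
32542, 50172, 74036, 105430, 145770, 196592, 259552
17630, 23864, 31394, 40340, 50822, 62960
6234, 7530, 8946, 10482, 12138
1296, 1416, 1536, 1656
120, 120, 120
Constant fifth difference = 120.
Extend backward: 1296 − 120 = 1176;  6234 − 1176 = 5058;  17630 − 5058 = 12572;  32542 − 12572 = 19970;  41092 − 19970 = 21122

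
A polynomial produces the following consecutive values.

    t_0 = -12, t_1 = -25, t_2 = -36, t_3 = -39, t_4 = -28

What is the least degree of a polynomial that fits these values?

3

-13, -11, -3, 11
2, 8, 14
6, 6
The third differences are constant, so the polynomial has degree 3.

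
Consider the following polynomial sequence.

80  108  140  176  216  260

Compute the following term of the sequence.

308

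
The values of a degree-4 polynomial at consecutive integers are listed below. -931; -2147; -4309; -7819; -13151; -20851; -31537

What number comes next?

Δ: -1216  -2162  -3510  -5332  -7700  -10686
Δ²: -946  -1348  -1822  -2368  -2986
Δ³: -402  -474  -546  -618
Δ⁴: -72  -72  -72
The fourth differences are constant (-72).
-618 − 72 = -690;  -2986 − 690 = -3676;  -10686 − 3676 = -14362;  -31537 − 14362 = -45899

-45899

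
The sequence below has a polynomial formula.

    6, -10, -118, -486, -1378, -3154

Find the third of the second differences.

D1: -16, -108, -368, -892, -1776
D2: -92, -260, -524, -884
D3: -168, -264, -360
D4: -96, -96

-524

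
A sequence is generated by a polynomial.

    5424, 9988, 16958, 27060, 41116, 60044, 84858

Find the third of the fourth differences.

96

First differences: 4564, 6970, 10102, 14056, 18928, 24814
Second differences: 2406, 3132, 3954, 4872, 5886
Third differences: 726, 822, 918, 1014
Fourth differences: 96, 96, 96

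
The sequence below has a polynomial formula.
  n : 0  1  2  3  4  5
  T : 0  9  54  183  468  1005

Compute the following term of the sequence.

1914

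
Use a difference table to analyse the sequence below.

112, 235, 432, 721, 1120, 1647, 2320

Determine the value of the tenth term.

First differences: 123  197  289  399  527  673
Second differences: 74  92  110  128  146
Third differences: 18  18  18  18
The third differences are constant (18).
146 + 18 = 164;  673 + 164 = 837;  2320 + 837 = 3157
164 + 18 = 182;  837 + 182 = 1019;  3157 + 1019 = 4176
182 + 18 = 200;  1019 + 200 = 1219;  4176 + 1219 = 5395

5395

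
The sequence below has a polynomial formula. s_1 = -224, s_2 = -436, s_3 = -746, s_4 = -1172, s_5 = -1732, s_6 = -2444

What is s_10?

D1: -212  -310  -426  -560  -712
D2: -98  -116  -134  -152
D3: -18  -18  -18
Third differences constant at -18.
-152 − 18 = -170;  -712 − 170 = -882;  -2444 − 882 = -3326
-170 − 18 = -188;  -882 − 188 = -1070;  -3326 − 1070 = -4396
-188 − 18 = -206;  -1070 − 206 = -1276;  -4396 − 1276 = -5672
-206 − 18 = -224;  -1276 − 224 = -1500;  -5672 − 1500 = -7172

-7172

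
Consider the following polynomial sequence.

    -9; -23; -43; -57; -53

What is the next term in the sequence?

-19

First differences: -14, -20, -14, 4
Second differences: -6, 6, 18
Third differences: 12, 12
Third differences constant at 12.
18 + 12 = 30;  4 + 30 = 34;  -53 + 34 = -19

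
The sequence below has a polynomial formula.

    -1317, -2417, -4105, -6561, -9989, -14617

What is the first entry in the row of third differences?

Δ: -1100, -1688, -2456, -3428, -4628
Δ²: -588, -768, -972, -1200
Δ³: -180, -204, -228
Δ⁴: -24, -24

-180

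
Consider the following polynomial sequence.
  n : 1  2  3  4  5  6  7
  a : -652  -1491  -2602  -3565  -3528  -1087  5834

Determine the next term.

Δ: -839  -1111  -963  37  2441  6921
Δ²: -272  148  1000  2404  4480
Δ³: 420  852  1404  2076
Δ⁴: 432  552  672
Δ⁵: 120  120
Fifth differences constant at 120.
672 + 120 = 792;  2076 + 792 = 2868;  4480 + 2868 = 7348;  6921 + 7348 = 14269;  5834 + 14269 = 20103

20103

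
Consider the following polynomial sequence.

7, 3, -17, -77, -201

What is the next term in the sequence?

-413

D1: -4, -20, -60, -124
D2: -16, -40, -64
D3: -24, -24
Constant third difference = -24, so extend:
-64 − 24 = -88;  -124 − 88 = -212;  -201 − 212 = -413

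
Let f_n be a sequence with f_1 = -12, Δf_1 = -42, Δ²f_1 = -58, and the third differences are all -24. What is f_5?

-624

Build the table forward from the leading diagonal:
Δ³: -24, -24, -24, -24, -24
Δ²: -58, -82, -106, -130, -154
Δ: -42, -100, -182, -288, -418
f: -12, -54, -154, -336, -624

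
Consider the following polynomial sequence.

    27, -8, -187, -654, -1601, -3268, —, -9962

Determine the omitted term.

-5943

Using the first 6 terms:
Δ: -35  -179  -467  -947  -1667
Δ²: -144  -288  -480  -720
Δ³: -144  -192  -240
Δ⁴: -48  -48
Constant fourth difference = -48.
Extend forward: -240 − 48 = -288;  -720 − 288 = -1008;  -1667 − 1008 = -2675;  -3268 − 2675 = -5943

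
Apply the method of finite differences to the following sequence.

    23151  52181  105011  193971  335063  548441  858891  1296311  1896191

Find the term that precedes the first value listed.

8783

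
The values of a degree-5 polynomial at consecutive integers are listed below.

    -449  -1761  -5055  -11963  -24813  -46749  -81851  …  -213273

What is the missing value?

-135255

Using the first 7 terms:
Δ: -1312, -3294, -6908, -12850, -21936, -35102
Δ²: -1982, -3614, -5942, -9086, -13166
Δ³: -1632, -2328, -3144, -4080
Δ⁴: -696, -816, -936
Δ⁵: -120, -120
Constant fifth difference = -120.
Extend forward: -936 − 120 = -1056;  -4080 − 1056 = -5136;  -13166 − 5136 = -18302;  -35102 − 18302 = -53404;  -81851 − 53404 = -135255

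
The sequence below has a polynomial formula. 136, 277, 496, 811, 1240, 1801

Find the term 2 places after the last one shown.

Δ: 141  219  315  429  561
Δ²: 78  96  114  132
Δ³: 18  18  18
Third differences constant at 18.
132 + 18 = 150;  561 + 150 = 711;  1801 + 711 = 2512
150 + 18 = 168;  711 + 168 = 879;  2512 + 879 = 3391

3391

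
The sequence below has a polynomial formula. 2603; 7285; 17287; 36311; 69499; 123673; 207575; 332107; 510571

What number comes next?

First differences: 4682, 10002, 19024, 33188, 54174, 83902, 124532, 178464
Second differences: 5320, 9022, 14164, 20986, 29728, 40630, 53932
Third differences: 3702, 5142, 6822, 8742, 10902, 13302
Fourth differences: 1440, 1680, 1920, 2160, 2400
Fifth differences: 240, 240, 240, 240
Fifth differences constant at 240.
2400 + 240 = 2640;  13302 + 2640 = 15942;  53932 + 15942 = 69874;  178464 + 69874 = 248338;  510571 + 248338 = 758909

758909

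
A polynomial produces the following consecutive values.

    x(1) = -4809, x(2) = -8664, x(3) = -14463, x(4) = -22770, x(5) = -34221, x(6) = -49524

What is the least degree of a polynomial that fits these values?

-3855, -5799, -8307, -11451, -15303
-1944, -2508, -3144, -3852
-564, -636, -708
-72, -72
The fourth differences are constant, so the polynomial has degree 4.

4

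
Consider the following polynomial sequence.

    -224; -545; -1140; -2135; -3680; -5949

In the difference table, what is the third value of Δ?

-995

First differences: -321, -595, -995, -1545, -2269
Second differences: -274, -400, -550, -724
Third differences: -126, -150, -174
Fourth differences: -24, -24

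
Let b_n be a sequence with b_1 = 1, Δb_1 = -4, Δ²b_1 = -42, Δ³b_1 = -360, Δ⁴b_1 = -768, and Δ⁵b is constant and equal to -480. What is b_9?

Build the table forward from the leading diagonal:
Fifth differences: -480, -480, -480, -480, -480, -480, -480, -480, -480
Fourth differences: -768, -1248, -1728, -2208, -2688, -3168, -3648, -4128, -4608
Third differences: -360, -1128, -2376, -4104, -6312, -9000, -12168, -15816, -19944
Second differences: -42, -402, -1530, -3906, -8010, -14322, -23322, -35490, -51306
First differences: -4, -46, -448, -1978, -5884, -13894, -28216, -51538, -87028
b: 1, -3, -49, -497, -2475, -8359, -22253, -50469, -102007

-102007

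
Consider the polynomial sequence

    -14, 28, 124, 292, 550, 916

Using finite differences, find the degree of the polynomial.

D1: 42, 96, 168, 258, 366
D2: 54, 72, 90, 108
D3: 18, 18, 18
The third differences are constant, so the polynomial has degree 3.

3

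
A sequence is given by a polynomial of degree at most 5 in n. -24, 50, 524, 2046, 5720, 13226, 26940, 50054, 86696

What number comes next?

142050

Δ: 74, 474, 1522, 3674, 7506, 13714, 23114, 36642
Δ²: 400, 1048, 2152, 3832, 6208, 9400, 13528
Δ³: 648, 1104, 1680, 2376, 3192, 4128
Δ⁴: 456, 576, 696, 816, 936
Δ⁵: 120, 120, 120, 120
Fifth differences constant at 120.
936 + 120 = 1056;  4128 + 1056 = 5184;  13528 + 5184 = 18712;  36642 + 18712 = 55354;  86696 + 55354 = 142050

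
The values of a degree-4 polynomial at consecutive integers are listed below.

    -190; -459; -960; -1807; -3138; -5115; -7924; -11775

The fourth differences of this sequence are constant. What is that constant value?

-24

First differences: -269, -501, -847, -1331, -1977, -2809, -3851
Second differences: -232, -346, -484, -646, -832, -1042
Third differences: -114, -138, -162, -186, -210
Fourth differences: -24, -24, -24, -24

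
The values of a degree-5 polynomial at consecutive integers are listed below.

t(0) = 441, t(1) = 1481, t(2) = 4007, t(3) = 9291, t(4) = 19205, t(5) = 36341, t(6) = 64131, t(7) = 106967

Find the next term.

First differences: 1040, 2526, 5284, 9914, 17136, 27790, 42836
Second differences: 1486, 2758, 4630, 7222, 10654, 15046
Third differences: 1272, 1872, 2592, 3432, 4392
Fourth differences: 600, 720, 840, 960
Fifth differences: 120, 120, 120
The fifth differences are constant (120).
960 + 120 = 1080;  4392 + 1080 = 5472;  15046 + 5472 = 20518;  42836 + 20518 = 63354;  106967 + 63354 = 170321

170321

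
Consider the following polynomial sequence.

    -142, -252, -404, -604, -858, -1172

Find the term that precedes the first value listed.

-68

D1: -110, -152, -200, -254, -314
D2: -42, -48, -54, -60
D3: -6, -6, -6
The third differences are constant at -6.
Work back: -42 + 6 = -36;  -110 + 36 = -74;  -142 + 74 = -68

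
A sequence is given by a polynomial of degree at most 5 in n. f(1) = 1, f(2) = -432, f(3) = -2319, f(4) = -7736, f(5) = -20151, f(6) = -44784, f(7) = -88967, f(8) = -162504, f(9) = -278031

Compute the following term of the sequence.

D1: -433, -1887, -5417, -12415, -24633, -44183, -73537, -115527
D2: -1454, -3530, -6998, -12218, -19550, -29354, -41990
D3: -2076, -3468, -5220, -7332, -9804, -12636
D4: -1392, -1752, -2112, -2472, -2832
D5: -360, -360, -360, -360
The fifth differences are constant (-360).
-2832 − 360 = -3192;  -12636 − 3192 = -15828;  -41990 − 15828 = -57818;  -115527 − 57818 = -173345;  -278031 − 173345 = -451376

-451376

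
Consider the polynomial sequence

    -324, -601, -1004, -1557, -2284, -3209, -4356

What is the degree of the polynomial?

3

First differences: -277, -403, -553, -727, -925, -1147
Second differences: -126, -150, -174, -198, -222
Third differences: -24, -24, -24, -24
The third differences are constant, so the polynomial has degree 3.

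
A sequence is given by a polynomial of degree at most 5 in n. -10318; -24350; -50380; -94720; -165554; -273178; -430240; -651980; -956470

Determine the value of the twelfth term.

-14032, -26030, -44340, -70834, -107624, -157062, -221740, -304490
-11998, -18310, -26494, -36790, -49438, -64678, -82750
-6312, -8184, -10296, -12648, -15240, -18072
-1872, -2112, -2352, -2592, -2832
-240, -240, -240, -240
Constant fifth difference = -240, so extend:
-2832 − 240 = -3072;  -18072 − 3072 = -21144;  -82750 − 21144 = -103894;  -304490 − 103894 = -408384;  -956470 − 408384 = -1364854
-3072 − 240 = -3312;  -21144 − 3312 = -24456;  -103894 − 24456 = -128350;  -408384 − 128350 = -536734;  -1364854 − 536734 = -1901588
-3312 − 240 = -3552;  -24456 − 3552 = -28008;  -128350 − 28008 = -156358;  -536734 − 156358 = -693092;  -1901588 − 693092 = -2594680

-2594680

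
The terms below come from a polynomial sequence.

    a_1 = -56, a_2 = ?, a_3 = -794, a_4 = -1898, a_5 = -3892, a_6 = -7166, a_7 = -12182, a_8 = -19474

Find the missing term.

-262

Using the last 6 terms:
First differences: -1104, -1994, -3274, -5016, -7292
Second differences: -890, -1280, -1742, -2276
Third differences: -390, -462, -534
Fourth differences: -72, -72
Constant fourth difference = -72.
Extend backward: -390 + 72 = -318;  -890 + 318 = -572;  -1104 + 572 = -532;  -794 + 532 = -262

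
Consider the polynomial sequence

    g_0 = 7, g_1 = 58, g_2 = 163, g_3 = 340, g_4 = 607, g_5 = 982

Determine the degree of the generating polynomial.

3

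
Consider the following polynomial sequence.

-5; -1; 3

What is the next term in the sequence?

7

4, 4
First differences constant at 4.
3 + 4 = 7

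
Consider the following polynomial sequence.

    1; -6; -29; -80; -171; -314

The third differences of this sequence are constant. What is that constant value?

-12

D1: -7, -23, -51, -91, -143
D2: -16, -28, -40, -52
D3: -12, -12, -12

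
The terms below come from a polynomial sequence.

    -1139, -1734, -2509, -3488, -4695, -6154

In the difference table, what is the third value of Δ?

-979

First differences: -595, -775, -979, -1207, -1459
Second differences: -180, -204, -228, -252
Third differences: -24, -24, -24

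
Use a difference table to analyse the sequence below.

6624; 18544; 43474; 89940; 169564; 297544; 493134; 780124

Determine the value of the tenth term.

1749024

Δ: 11920  24930  46466  79624  127980  195590  286990
Δ²: 13010  21536  33158  48356  67610  91400
Δ³: 8526  11622  15198  19254  23790
Δ⁴: 3096  3576  4056  4536
Δ⁵: 480  480  480
Constant fifth difference = 480, so extend:
4536 + 480 = 5016;  23790 + 5016 = 28806;  91400 + 28806 = 120206;  286990 + 120206 = 407196;  780124 + 407196 = 1187320
5016 + 480 = 5496;  28806 + 5496 = 34302;  120206 + 34302 = 154508;  407196 + 154508 = 561704;  1187320 + 561704 = 1749024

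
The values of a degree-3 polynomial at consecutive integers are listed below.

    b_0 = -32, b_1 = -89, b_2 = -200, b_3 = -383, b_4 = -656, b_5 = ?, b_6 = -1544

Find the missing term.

-1037

Using the first 5 terms:
-57, -111, -183, -273
-54, -72, -90
-18, -18
Constant third difference = -18.
Extend forward: -90 − 18 = -108;  -273 − 108 = -381;  -656 − 381 = -1037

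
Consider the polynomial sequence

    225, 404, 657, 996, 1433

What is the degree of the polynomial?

3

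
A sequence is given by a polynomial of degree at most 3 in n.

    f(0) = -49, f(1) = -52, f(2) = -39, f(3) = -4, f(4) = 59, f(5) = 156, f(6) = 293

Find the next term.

476

Δ: -3, 13, 35, 63, 97, 137
Δ²: 16, 22, 28, 34, 40
Δ³: 6, 6, 6, 6
Constant third difference = 6, so extend:
40 + 6 = 46;  137 + 46 = 183;  293 + 183 = 476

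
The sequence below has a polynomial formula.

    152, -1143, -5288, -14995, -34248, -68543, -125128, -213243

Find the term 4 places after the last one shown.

-1148963

-1295  -4145  -9707  -19253  -34295  -56585  -88115
-2850  -5562  -9546  -15042  -22290  -31530
-2712  -3984  -5496  -7248  -9240
-1272  -1512  -1752  -1992
-240  -240  -240
The fifth differences are constant (-240).
-1992 − 240 = -2232;  -9240 − 2232 = -11472;  -31530 − 11472 = -43002;  -88115 − 43002 = -131117;  -213243 − 131117 = -344360
-2232 − 240 = -2472;  -11472 − 2472 = -13944;  -43002 − 13944 = -56946;  -131117 − 56946 = -188063;  -344360 − 188063 = -532423
-2472 − 240 = -2712;  -13944 − 2712 = -16656;  -56946 − 16656 = -73602;  -188063 − 73602 = -261665;  -532423 − 261665 = -794088
-2712 − 240 = -2952;  -16656 − 2952 = -19608;  -73602 − 19608 = -93210;  -261665 − 93210 = -354875;  -794088 − 354875 = -1148963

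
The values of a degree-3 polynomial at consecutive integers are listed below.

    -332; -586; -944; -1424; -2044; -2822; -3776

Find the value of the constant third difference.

Δ: -254, -358, -480, -620, -778, -954
Δ²: -104, -122, -140, -158, -176
Δ³: -18, -18, -18, -18

-18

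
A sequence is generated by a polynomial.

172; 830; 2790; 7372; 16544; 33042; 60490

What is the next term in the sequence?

103520

Δ: 658, 1960, 4582, 9172, 16498, 27448
Δ²: 1302, 2622, 4590, 7326, 10950
Δ³: 1320, 1968, 2736, 3624
Δ⁴: 648, 768, 888
Δ⁵: 120, 120
Constant fifth difference = 120, so extend:
888 + 120 = 1008;  3624 + 1008 = 4632;  10950 + 4632 = 15582;  27448 + 15582 = 43030;  60490 + 43030 = 103520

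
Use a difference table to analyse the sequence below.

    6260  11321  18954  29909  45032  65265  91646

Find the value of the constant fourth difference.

Δ: 5061, 7633, 10955, 15123, 20233, 26381
Δ²: 2572, 3322, 4168, 5110, 6148
Δ³: 750, 846, 942, 1038
Δ⁴: 96, 96, 96

96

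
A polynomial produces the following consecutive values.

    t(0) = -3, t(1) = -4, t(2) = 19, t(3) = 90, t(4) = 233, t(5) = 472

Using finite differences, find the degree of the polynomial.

D1: -1, 23, 71, 143, 239
D2: 24, 48, 72, 96
D3: 24, 24, 24
The third differences are constant, so the polynomial has degree 3.

3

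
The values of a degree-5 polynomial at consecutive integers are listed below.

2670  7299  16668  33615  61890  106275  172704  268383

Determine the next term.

401910

First differences: 4629 , 9369 , 16947 , 28275 , 44385 , 66429 , 95679
Second differences: 4740 , 7578 , 11328 , 16110 , 22044 , 29250
Third differences: 2838 , 3750 , 4782 , 5934 , 7206
Fourth differences: 912 , 1032 , 1152 , 1272
Fifth differences: 120 , 120 , 120
Fifth differences constant at 120.
1272 + 120 = 1392;  7206 + 1392 = 8598;  29250 + 8598 = 37848;  95679 + 37848 = 133527;  268383 + 133527 = 401910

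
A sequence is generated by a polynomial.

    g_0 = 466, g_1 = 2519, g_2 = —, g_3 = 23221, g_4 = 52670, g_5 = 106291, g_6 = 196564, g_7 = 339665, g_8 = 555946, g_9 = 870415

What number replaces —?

8680

Using the last 7 terms:
Δ: 29449  53621  90273  143101  216281  314469
Δ²: 24172  36652  52828  73180  98188
Δ³: 12480  16176  20352  25008
Δ⁴: 3696  4176  4656
Δ⁵: 480  480
Constant fifth difference = 480.
Extend backward: 3696 − 480 = 3216;  12480 − 3216 = 9264;  24172 − 9264 = 14908;  29449 − 14908 = 14541;  23221 − 14541 = 8680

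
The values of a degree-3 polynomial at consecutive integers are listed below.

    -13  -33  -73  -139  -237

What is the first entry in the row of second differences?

Δ: -20, -40, -66, -98
Δ²: -20, -26, -32
Δ³: -6, -6

-20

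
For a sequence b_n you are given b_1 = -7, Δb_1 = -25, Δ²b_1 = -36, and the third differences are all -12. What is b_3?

-93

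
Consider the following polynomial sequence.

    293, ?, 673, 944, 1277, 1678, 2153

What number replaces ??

458

Using the last 5 terms:
271, 333, 401, 475
62, 68, 74
6, 6
Constant third difference = 6.
Extend backward: 62 − 6 = 56;  271 − 56 = 215;  673 − 215 = 458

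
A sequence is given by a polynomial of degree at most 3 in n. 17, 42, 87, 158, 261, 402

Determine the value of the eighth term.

822

First differences: 25, 45, 71, 103, 141
Second differences: 20, 26, 32, 38
Third differences: 6, 6, 6
Third differences constant at 6.
38 + 6 = 44;  141 + 44 = 185;  402 + 185 = 587
44 + 6 = 50;  185 + 50 = 235;  587 + 235 = 822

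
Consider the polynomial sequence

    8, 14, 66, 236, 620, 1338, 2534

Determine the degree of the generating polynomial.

4

First differences: 6, 52, 170, 384, 718, 1196
Second differences: 46, 118, 214, 334, 478
Third differences: 72, 96, 120, 144
Fourth differences: 24, 24, 24
The fourth differences are constant, so the polynomial has degree 4.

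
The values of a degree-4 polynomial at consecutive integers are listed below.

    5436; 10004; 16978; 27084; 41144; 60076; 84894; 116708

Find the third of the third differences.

First differences: 4568, 6974, 10106, 14060, 18932, 24818, 31814
Second differences: 2406, 3132, 3954, 4872, 5886, 6996
Third differences: 726, 822, 918, 1014, 1110
Fourth differences: 96, 96, 96, 96

918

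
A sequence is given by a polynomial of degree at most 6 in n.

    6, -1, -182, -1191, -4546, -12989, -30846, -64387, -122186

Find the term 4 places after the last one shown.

-7, -181, -1009, -3355, -8443, -17857, -33541, -57799
-174, -828, -2346, -5088, -9414, -15684, -24258
-654, -1518, -2742, -4326, -6270, -8574
-864, -1224, -1584, -1944, -2304
-360, -360, -360, -360
The fifth differences are constant (-360).
-2304 − 360 = -2664;  -8574 − 2664 = -11238;  -24258 − 11238 = -35496;  -57799 − 35496 = -93295;  -122186 − 93295 = -215481
-2664 − 360 = -3024;  -11238 − 3024 = -14262;  -35496 − 14262 = -49758;  -93295 − 49758 = -143053;  -215481 − 143053 = -358534
-3024 − 360 = -3384;  -14262 − 3384 = -17646;  -49758 − 17646 = -67404;  -143053 − 67404 = -210457;  -358534 − 210457 = -568991
-3384 − 360 = -3744;  -17646 − 3744 = -21390;  -67404 − 21390 = -88794;  -210457 − 88794 = -299251;  -568991 − 299251 = -868242

-868242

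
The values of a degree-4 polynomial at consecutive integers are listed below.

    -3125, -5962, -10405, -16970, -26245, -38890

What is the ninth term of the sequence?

First differences: -2837 , -4443 , -6565 , -9275 , -12645
Second differences: -1606 , -2122 , -2710 , -3370
Third differences: -516 , -588 , -660
Fourth differences: -72 , -72
Constant fourth difference = -72, so extend:
-660 − 72 = -732;  -3370 − 732 = -4102;  -12645 − 4102 = -16747;  -38890 − 16747 = -55637
-732 − 72 = -804;  -4102 − 804 = -4906;  -16747 − 4906 = -21653;  -55637 − 21653 = -77290
-804 − 72 = -876;  -4906 − 876 = -5782;  -21653 − 5782 = -27435;  -77290 − 27435 = -104725

-104725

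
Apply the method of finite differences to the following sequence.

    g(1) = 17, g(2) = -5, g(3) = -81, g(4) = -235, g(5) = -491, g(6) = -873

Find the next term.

-1405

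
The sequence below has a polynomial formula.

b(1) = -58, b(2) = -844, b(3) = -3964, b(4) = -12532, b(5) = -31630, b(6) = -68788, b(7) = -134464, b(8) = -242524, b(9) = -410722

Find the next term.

D1: -786 , -3120 , -8568 , -19098 , -37158 , -65676 , -108060 , -168198
D2: -2334 , -5448 , -10530 , -18060 , -28518 , -42384 , -60138
D3: -3114 , -5082 , -7530 , -10458 , -13866 , -17754
D4: -1968 , -2448 , -2928 , -3408 , -3888
D5: -480 , -480 , -480 , -480
Fifth differences constant at -480.
-3888 − 480 = -4368;  -17754 − 4368 = -22122;  -60138 − 22122 = -82260;  -168198 − 82260 = -250458;  -410722 − 250458 = -661180

-661180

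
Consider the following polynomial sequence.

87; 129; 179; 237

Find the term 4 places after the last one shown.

D1: 42 , 50 , 58
D2: 8 , 8
The second differences are constant (8).
58 + 8 = 66;  237 + 66 = 303
66 + 8 = 74;  303 + 74 = 377
74 + 8 = 82;  377 + 82 = 459
82 + 8 = 90;  459 + 90 = 549

549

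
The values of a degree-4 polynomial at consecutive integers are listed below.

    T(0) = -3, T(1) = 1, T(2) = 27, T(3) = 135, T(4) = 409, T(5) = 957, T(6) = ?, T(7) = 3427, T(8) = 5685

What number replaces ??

Using the first 6 terms:
4, 26, 108, 274, 548
22, 82, 166, 274
60, 84, 108
24, 24
Constant fourth difference = 24.
Extend forward: 108 + 24 = 132;  274 + 132 = 406;  548 + 406 = 954;  957 + 954 = 1911

1911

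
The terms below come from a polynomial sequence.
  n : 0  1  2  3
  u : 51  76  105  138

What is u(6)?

261

D1: 25, 29, 33
D2: 4, 4
Second differences constant at 4.
33 + 4 = 37;  138 + 37 = 175
37 + 4 = 41;  175 + 41 = 216
41 + 4 = 45;  216 + 45 = 261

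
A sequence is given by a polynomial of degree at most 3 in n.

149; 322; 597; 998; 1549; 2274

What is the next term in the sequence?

3197

D1: 173 , 275 , 401 , 551 , 725
D2: 102 , 126 , 150 , 174
D3: 24 , 24 , 24
Constant third difference = 24, so extend:
174 + 24 = 198;  725 + 198 = 923;  2274 + 923 = 3197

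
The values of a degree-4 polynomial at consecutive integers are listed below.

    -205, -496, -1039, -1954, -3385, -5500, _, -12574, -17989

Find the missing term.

-8491

Using the first 6 terms:
First differences: -291  -543  -915  -1431  -2115
Second differences: -252  -372  -516  -684
Third differences: -120  -144  -168
Fourth differences: -24  -24
Constant fourth difference = -24.
Extend forward: -168 − 24 = -192;  -684 − 192 = -876;  -2115 − 876 = -2991;  -5500 − 2991 = -8491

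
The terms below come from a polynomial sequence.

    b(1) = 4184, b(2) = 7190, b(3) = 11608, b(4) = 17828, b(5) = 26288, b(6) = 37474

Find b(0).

Δ: 3006  4418  6220  8460  11186
Δ²: 1412  1802  2240  2726
Δ³: 390  438  486
Δ⁴: 48  48
The fourth differences are constant at 48.
Work back: 390 − 48 = 342;  1412 − 342 = 1070;  3006 − 1070 = 1936;  4184 − 1936 = 2248

2248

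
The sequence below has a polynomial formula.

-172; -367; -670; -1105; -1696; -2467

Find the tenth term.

Δ: -195, -303, -435, -591, -771
Δ²: -108, -132, -156, -180
Δ³: -24, -24, -24
Third differences constant at -24.
-180 − 24 = -204;  -771 − 204 = -975;  -2467 − 975 = -3442
-204 − 24 = -228;  -975 − 228 = -1203;  -3442 − 1203 = -4645
-228 − 24 = -252;  -1203 − 252 = -1455;  -4645 − 1455 = -6100
-252 − 24 = -276;  -1455 − 276 = -1731;  -6100 − 1731 = -7831

-7831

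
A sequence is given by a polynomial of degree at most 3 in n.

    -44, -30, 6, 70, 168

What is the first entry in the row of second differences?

22

D1: 14, 36, 64, 98
D2: 22, 28, 34
D3: 6, 6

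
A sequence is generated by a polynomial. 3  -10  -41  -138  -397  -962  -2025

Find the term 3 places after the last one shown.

-10842

Δ: -13  -31  -97  -259  -565  -1063
Δ²: -18  -66  -162  -306  -498
Δ³: -48  -96  -144  -192
Δ⁴: -48  -48  -48
The fourth differences are constant (-48).
-192 − 48 = -240;  -498 − 240 = -738;  -1063 − 738 = -1801;  -2025 − 1801 = -3826
-240 − 48 = -288;  -738 − 288 = -1026;  -1801 − 1026 = -2827;  -3826 − 2827 = -6653
-288 − 48 = -336;  -1026 − 336 = -1362;  -2827 − 1362 = -4189;  -6653 − 4189 = -10842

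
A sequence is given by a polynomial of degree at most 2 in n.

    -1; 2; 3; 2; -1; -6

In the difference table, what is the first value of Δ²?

First differences: 3, 1, -1, -3, -5
Second differences: -2, -2, -2, -2

-2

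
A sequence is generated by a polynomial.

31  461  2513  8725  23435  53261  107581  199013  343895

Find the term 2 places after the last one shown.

880841

First differences: 430  2052  6212  14710  29826  54320  91432  144882
Second differences: 1622  4160  8498  15116  24494  37112  53450
Third differences: 2538  4338  6618  9378  12618  16338
Fourth differences: 1800  2280  2760  3240  3720
Fifth differences: 480  480  480  480
The fifth differences are constant (480).
3720 + 480 = 4200;  16338 + 4200 = 20538;  53450 + 20538 = 73988;  144882 + 73988 = 218870;  343895 + 218870 = 562765
4200 + 480 = 4680;  20538 + 4680 = 25218;  73988 + 25218 = 99206;  218870 + 99206 = 318076;  562765 + 318076 = 880841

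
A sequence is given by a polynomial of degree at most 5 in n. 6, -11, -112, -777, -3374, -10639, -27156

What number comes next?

-59837

D1: -17  -101  -665  -2597  -7265  -16517
D2: -84  -564  -1932  -4668  -9252
D3: -480  -1368  -2736  -4584
D4: -888  -1368  -1848
D5: -480  -480
Constant fifth difference = -480, so extend:
-1848 − 480 = -2328;  -4584 − 2328 = -6912;  -9252 − 6912 = -16164;  -16517 − 16164 = -32681;  -27156 − 32681 = -59837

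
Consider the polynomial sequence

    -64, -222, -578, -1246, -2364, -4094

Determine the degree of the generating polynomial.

4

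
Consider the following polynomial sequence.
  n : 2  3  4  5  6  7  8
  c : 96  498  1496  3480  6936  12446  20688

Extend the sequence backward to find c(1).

-4

First differences: 402, 998, 1984, 3456, 5510, 8242
Second differences: 596, 986, 1472, 2054, 2732
Third differences: 390, 486, 582, 678
Fourth differences: 96, 96, 96
The fourth differences are constant at 96.
Work back: 390 − 96 = 294;  596 − 294 = 302;  402 − 302 = 100;  96 − 100 = -4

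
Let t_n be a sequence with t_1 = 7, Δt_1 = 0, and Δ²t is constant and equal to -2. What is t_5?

-5

Build the table forward from the leading diagonal:
Δ²: -2, -2, -2, -2, -2
Δ: 0, -2, -4, -6, -8
t: 7, 7, 5, 1, -5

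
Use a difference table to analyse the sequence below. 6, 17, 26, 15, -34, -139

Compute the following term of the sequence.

First differences: 11, 9, -11, -49, -105
Second differences: -2, -20, -38, -56
Third differences: -18, -18, -18
The third differences are constant (-18).
-56 − 18 = -74;  -105 − 74 = -179;  -139 − 179 = -318

-318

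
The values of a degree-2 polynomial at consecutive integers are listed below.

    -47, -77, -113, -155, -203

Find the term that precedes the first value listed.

Δ: -30  -36  -42  -48
Δ²: -6  -6  -6
The second differences are constant at -6.
Work back: -30 + 6 = -24;  -47 + 24 = -23

-23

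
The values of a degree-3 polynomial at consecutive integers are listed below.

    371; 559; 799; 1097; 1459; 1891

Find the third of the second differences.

64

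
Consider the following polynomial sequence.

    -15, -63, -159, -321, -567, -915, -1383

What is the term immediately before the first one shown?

3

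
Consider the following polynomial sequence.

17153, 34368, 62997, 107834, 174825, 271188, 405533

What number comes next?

First differences: 17215 , 28629 , 44837 , 66991 , 96363 , 134345
Second differences: 11414 , 16208 , 22154 , 29372 , 37982
Third differences: 4794 , 5946 , 7218 , 8610
Fourth differences: 1152 , 1272 , 1392
Fifth differences: 120 , 120
Fifth differences constant at 120.
1392 + 120 = 1512;  8610 + 1512 = 10122;  37982 + 10122 = 48104;  134345 + 48104 = 182449;  405533 + 182449 = 587982

587982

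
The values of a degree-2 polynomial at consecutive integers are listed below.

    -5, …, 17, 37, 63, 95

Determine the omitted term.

3

Using the last 4 terms:
D1: 20, 26, 32
D2: 6, 6
Constant second difference = 6.
Extend backward: 20 − 6 = 14;  17 − 14 = 3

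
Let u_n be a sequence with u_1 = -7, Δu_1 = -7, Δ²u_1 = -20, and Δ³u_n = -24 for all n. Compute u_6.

-482

Build the table forward from the leading diagonal:
D3: -24, -24, -24, -24, -24, -24
D2: -20, -44, -68, -92, -116, -140
D1: -7, -27, -71, -139, -231, -347
u: -7, -14, -41, -112, -251, -482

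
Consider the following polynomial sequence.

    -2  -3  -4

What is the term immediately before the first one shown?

-1, -1
The first differences are constant at -1.
Work back: -2 + 1 = -1

-1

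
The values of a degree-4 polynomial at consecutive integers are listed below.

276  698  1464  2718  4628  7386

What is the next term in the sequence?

11208

D1: 422, 766, 1254, 1910, 2758
D2: 344, 488, 656, 848
D3: 144, 168, 192
D4: 24, 24
Constant fourth difference = 24, so extend:
192 + 24 = 216;  848 + 216 = 1064;  2758 + 1064 = 3822;  7386 + 3822 = 11208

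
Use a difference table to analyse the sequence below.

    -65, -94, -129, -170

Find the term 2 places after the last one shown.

-270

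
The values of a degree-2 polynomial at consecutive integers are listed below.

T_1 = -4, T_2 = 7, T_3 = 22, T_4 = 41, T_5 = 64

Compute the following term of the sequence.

91

First differences: 11, 15, 19, 23
Second differences: 4, 4, 4
Second differences constant at 4.
23 + 4 = 27;  64 + 27 = 91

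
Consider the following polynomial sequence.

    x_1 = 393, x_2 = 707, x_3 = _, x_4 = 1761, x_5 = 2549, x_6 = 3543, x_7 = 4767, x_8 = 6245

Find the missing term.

Using the last 5 terms:
788, 994, 1224, 1478
206, 230, 254
24, 24
Constant third difference = 24.
Extend backward: 206 − 24 = 182;  788 − 182 = 606;  1761 − 606 = 1155

1155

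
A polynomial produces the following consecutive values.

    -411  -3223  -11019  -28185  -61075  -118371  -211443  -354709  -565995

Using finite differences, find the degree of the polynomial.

5

D1: -2812, -7796, -17166, -32890, -57296, -93072, -143266, -211286
D2: -4984, -9370, -15724, -24406, -35776, -50194, -68020
D3: -4386, -6354, -8682, -11370, -14418, -17826
D4: -1968, -2328, -2688, -3048, -3408
D5: -360, -360, -360, -360
The fifth differences are constant, so the polynomial has degree 5.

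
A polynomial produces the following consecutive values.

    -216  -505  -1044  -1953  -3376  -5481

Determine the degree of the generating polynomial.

4

Δ: -289, -539, -909, -1423, -2105
Δ²: -250, -370, -514, -682
Δ³: -120, -144, -168
Δ⁴: -24, -24
The fourth differences are constant, so the polynomial has degree 4.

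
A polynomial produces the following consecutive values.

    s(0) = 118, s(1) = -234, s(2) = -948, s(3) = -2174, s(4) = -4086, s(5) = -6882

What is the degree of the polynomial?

-352, -714, -1226, -1912, -2796
-362, -512, -686, -884
-150, -174, -198
-24, -24
The fourth differences are constant, so the polynomial has degree 4.

4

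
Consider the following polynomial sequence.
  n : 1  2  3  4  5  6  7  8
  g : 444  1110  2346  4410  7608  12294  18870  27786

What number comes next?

39540

D1: 666  1236  2064  3198  4686  6576  8916
D2: 570  828  1134  1488  1890  2340
D3: 258  306  354  402  450
D4: 48  48  48  48
Fourth differences constant at 48.
450 + 48 = 498;  2340 + 498 = 2838;  8916 + 2838 = 11754;  27786 + 11754 = 39540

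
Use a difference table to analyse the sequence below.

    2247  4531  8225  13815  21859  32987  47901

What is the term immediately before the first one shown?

D1: 2284  3694  5590  8044  11128  14914
D2: 1410  1896  2454  3084  3786
D3: 486  558  630  702
D4: 72  72  72
The fourth differences are constant at 72.
Work back: 486 − 72 = 414;  1410 − 414 = 996;  2284 − 996 = 1288;  2247 − 1288 = 959

959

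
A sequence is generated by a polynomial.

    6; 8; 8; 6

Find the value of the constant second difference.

-2

Δ: 2, 0, -2
Δ²: -2, -2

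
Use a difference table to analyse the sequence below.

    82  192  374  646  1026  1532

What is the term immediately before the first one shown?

110  182  272  380  506
72  90  108  126
18  18  18
The third differences are constant at 18.
Work back: 72 − 18 = 54;  110 − 54 = 56;  82 − 56 = 26

26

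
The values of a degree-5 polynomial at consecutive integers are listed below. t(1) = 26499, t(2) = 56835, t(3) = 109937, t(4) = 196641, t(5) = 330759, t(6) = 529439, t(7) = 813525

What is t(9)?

1741931

D1: 30336  53102  86704  134118  198680  284086
D2: 22766  33602  47414  64562  85406
D3: 10836  13812  17148  20844
D4: 2976  3336  3696
D5: 360  360
Fifth differences constant at 360.
3696 + 360 = 4056;  20844 + 4056 = 24900;  85406 + 24900 = 110306;  284086 + 110306 = 394392;  813525 + 394392 = 1207917
4056 + 360 = 4416;  24900 + 4416 = 29316;  110306 + 29316 = 139622;  394392 + 139622 = 534014;  1207917 + 534014 = 1741931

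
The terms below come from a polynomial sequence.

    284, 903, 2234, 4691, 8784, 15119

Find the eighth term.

D1: 619 , 1331 , 2457 , 4093 , 6335
D2: 712 , 1126 , 1636 , 2242
D3: 414 , 510 , 606
D4: 96 , 96
Fourth differences constant at 96.
606 + 96 = 702;  2242 + 702 = 2944;  6335 + 2944 = 9279;  15119 + 9279 = 24398
702 + 96 = 798;  2944 + 798 = 3742;  9279 + 3742 = 13021;  24398 + 13021 = 37419

37419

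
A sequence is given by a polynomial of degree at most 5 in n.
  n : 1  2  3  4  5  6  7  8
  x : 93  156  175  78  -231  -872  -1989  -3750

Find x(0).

First differences: 63, 19, -97, -309, -641, -1117, -1761
Second differences: -44, -116, -212, -332, -476, -644
Third differences: -72, -96, -120, -144, -168
Fourth differences: -24, -24, -24, -24
The fourth differences are constant at -24.
Work back: -72 + 24 = -48;  -44 + 48 = 4;  63 − 4 = 59;  93 − 59 = 34

34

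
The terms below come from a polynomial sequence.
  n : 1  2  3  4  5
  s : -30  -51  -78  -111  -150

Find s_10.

-435

Δ: -21, -27, -33, -39
Δ²: -6, -6, -6
Constant second difference = -6, so extend:
-39 − 6 = -45;  -150 − 45 = -195
-45 − 6 = -51;  -195 − 51 = -246
-51 − 6 = -57;  -246 − 57 = -303
-57 − 6 = -63;  -303 − 63 = -366
-63 − 6 = -69;  -366 − 69 = -435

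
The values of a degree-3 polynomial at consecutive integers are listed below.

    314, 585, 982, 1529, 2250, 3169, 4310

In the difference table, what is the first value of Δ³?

D1: 271, 397, 547, 721, 919, 1141
D2: 126, 150, 174, 198, 222
D3: 24, 24, 24, 24

24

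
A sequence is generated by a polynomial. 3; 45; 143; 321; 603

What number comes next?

1013

D1: 42 , 98 , 178 , 282
D2: 56 , 80 , 104
D3: 24 , 24
Third differences constant at 24.
104 + 24 = 128;  282 + 128 = 410;  603 + 410 = 1013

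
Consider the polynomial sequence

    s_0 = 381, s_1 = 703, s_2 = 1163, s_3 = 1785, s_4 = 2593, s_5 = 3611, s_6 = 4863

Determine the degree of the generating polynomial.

Δ: 322, 460, 622, 808, 1018, 1252
Δ²: 138, 162, 186, 210, 234
Δ³: 24, 24, 24, 24
The third differences are constant, so the polynomial has degree 3.

3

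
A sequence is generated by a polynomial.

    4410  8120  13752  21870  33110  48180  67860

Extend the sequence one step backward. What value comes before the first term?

2130

First differences: 3710, 5632, 8118, 11240, 15070, 19680
Second differences: 1922, 2486, 3122, 3830, 4610
Third differences: 564, 636, 708, 780
Fourth differences: 72, 72, 72
The fourth differences are constant at 72.
Work back: 564 − 72 = 492;  1922 − 492 = 1430;  3710 − 1430 = 2280;  4410 − 2280 = 2130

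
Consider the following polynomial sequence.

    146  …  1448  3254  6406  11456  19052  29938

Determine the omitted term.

532

Using the last 6 terms:
D1: 1806  3152  5050  7596  10886
D2: 1346  1898  2546  3290
D3: 552  648  744
D4: 96  96
Constant fourth difference = 96.
Extend backward: 552 − 96 = 456;  1346 − 456 = 890;  1806 − 890 = 916;  1448 − 916 = 532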